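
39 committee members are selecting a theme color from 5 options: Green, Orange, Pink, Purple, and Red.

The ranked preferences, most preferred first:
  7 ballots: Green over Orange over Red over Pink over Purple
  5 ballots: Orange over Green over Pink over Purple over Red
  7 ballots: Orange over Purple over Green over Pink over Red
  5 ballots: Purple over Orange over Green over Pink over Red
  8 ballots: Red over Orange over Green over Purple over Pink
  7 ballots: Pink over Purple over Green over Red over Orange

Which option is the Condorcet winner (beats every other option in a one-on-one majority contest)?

Orange vs Green: 25–14
Orange vs Pink: 32–7
Orange vs Purple: 27–12
Orange vs Red: 24–15
Orange beats every other option.

Orange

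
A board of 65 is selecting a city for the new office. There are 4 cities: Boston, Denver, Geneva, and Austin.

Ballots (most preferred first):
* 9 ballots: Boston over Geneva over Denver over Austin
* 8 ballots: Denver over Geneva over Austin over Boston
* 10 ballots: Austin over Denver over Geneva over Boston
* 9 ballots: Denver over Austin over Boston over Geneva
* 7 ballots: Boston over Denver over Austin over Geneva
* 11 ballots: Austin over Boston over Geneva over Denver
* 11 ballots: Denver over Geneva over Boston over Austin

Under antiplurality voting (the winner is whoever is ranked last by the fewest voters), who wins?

Last-place votes: Boston 18, Denver 11, Geneva 16, Austin 20.

Denver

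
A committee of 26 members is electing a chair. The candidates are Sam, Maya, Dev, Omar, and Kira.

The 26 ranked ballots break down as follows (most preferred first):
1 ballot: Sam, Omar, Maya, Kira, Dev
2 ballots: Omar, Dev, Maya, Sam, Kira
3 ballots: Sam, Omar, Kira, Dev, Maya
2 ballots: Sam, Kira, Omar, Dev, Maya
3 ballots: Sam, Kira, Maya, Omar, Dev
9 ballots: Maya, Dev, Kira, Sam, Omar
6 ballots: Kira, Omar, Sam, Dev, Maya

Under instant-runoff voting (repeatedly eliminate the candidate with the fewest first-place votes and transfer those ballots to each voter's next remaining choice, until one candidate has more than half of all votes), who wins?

Sam

Round 1: Sam 9, Maya 9, Dev 0, Omar 2, Kira 6. Dev eliminated.
Round 2: Sam 9, Maya 9, Omar 2, Kira 6. Omar eliminated.
Round 3: Sam 9, Maya 11, Kira 6. Kira eliminated.
Round 4: Sam 15, Maya 11. Sam has a majority (≥14).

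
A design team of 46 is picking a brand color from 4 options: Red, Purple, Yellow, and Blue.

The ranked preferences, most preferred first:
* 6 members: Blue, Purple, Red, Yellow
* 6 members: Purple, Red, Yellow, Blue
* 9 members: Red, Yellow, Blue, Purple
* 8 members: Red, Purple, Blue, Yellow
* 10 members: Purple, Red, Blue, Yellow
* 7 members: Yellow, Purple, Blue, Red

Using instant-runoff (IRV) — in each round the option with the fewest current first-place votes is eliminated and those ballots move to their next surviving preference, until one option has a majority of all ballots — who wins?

Purple

Round 1: Red 17, Purple 16, Yellow 7, Blue 6. Blue eliminated.
Round 2: Red 17, Purple 22, Yellow 7. Yellow eliminated.
Round 3: Red 17, Purple 29. Purple has a majority (≥24).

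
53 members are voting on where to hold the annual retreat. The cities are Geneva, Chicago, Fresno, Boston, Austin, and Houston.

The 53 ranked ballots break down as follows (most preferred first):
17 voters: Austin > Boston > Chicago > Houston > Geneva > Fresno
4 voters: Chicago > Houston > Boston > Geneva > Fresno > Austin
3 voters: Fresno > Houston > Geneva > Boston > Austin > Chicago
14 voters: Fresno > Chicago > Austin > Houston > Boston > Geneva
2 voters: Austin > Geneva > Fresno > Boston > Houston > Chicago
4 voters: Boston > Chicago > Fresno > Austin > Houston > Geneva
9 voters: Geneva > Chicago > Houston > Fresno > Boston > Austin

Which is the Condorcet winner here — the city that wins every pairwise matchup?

Chicago

Chicago vs Geneva: 39–14
Chicago vs Fresno: 34–19
Chicago vs Boston: 27–26
Chicago vs Austin: 31–22
Chicago vs Houston: 48–5
Chicago beats every other city.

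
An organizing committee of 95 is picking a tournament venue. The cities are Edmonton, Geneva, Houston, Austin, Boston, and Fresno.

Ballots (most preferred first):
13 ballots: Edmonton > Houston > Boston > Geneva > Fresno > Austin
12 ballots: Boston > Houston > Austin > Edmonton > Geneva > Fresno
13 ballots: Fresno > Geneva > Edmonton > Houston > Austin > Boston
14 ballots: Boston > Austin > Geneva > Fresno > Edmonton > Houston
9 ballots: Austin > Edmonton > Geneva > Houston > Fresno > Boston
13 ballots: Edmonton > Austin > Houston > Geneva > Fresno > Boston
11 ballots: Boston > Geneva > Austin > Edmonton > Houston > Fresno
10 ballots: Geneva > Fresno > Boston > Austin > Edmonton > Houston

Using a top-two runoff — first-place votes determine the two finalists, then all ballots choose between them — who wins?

Round 1 first-place votes: Edmonton 26, Geneva 10, Houston 0, Austin 9, Boston 37, Fresno 13. Boston and Edmonton advance.
Runoff: Boston is ranked above Edmonton on 47 ballots, Edmonton above Boston on 48.

Edmonton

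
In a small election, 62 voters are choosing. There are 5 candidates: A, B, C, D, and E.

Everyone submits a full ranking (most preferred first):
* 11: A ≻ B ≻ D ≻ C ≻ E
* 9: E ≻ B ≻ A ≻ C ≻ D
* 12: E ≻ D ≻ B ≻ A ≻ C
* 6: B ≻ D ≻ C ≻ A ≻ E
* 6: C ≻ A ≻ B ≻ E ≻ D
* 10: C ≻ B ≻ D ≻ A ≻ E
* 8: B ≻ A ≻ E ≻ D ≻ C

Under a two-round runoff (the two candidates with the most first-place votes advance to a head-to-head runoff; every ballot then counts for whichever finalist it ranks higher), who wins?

Round 1 first-place votes: A 11, B 14, C 16, D 0, E 21. E and C advance.
Runoff: E is ranked above C on 29 ballots, C above E on 33.

C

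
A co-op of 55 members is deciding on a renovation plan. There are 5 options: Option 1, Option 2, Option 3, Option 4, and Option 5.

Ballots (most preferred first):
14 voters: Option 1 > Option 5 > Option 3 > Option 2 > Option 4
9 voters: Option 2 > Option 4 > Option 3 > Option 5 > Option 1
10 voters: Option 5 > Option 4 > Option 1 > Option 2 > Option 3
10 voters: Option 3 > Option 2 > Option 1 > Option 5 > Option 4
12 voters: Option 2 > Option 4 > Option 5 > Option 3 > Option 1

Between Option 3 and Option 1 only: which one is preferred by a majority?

Option 3

Option 3 is ranked above Option 1 on 31 ballots; Option 1 above Option 3 on 24.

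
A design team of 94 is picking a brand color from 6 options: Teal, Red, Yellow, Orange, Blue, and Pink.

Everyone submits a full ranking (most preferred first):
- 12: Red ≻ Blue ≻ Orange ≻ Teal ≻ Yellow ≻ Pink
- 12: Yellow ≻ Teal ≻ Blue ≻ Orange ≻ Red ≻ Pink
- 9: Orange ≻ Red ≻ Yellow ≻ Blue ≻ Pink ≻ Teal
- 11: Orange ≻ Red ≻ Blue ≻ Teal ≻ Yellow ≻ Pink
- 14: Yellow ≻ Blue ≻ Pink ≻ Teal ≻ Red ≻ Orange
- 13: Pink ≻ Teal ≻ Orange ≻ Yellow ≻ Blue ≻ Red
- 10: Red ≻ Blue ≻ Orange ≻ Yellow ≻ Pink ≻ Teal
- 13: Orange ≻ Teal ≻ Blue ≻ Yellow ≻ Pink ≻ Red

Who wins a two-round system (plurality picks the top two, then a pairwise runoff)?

Orange

Round 1 first-place votes: Teal 0, Red 22, Yellow 26, Orange 33, Blue 0, Pink 13. Orange and Yellow advance.
Runoff: Orange is ranked above Yellow on 68 ballots, Yellow above Orange on 26.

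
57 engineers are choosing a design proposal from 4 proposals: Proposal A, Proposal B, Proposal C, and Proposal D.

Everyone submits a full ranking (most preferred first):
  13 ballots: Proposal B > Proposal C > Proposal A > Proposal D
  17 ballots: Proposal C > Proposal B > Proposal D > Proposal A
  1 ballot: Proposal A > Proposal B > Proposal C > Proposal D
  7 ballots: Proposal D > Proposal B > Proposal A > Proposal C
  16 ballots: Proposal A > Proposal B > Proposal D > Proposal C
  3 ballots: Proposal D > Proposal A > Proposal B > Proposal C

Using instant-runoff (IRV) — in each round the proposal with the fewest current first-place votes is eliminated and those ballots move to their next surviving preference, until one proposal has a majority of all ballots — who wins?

Round 1: Proposal A 17, Proposal B 13, Proposal C 17, Proposal D 10. Proposal D eliminated.
Round 2: Proposal A 20, Proposal B 20, Proposal C 17. Proposal C eliminated.
Round 3: Proposal A 20, Proposal B 37. Proposal B has a majority (≥29).

Proposal B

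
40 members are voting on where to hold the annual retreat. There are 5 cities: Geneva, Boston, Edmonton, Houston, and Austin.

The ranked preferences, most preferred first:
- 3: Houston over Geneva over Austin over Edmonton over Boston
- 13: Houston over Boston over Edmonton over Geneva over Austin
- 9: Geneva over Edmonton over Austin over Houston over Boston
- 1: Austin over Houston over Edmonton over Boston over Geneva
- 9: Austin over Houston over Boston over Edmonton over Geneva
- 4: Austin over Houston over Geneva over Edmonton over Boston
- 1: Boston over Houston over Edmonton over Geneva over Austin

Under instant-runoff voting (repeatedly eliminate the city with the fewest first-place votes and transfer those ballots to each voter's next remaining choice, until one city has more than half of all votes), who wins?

Round 1: Geneva 9, Boston 1, Edmonton 0, Houston 16, Austin 14. Edmonton eliminated.
Round 2: Geneva 9, Boston 1, Houston 16, Austin 14. Boston eliminated.
Round 3: Geneva 9, Houston 17, Austin 14. Geneva eliminated.
Round 4: Houston 17, Austin 23. Austin has a majority (≥21).

Austin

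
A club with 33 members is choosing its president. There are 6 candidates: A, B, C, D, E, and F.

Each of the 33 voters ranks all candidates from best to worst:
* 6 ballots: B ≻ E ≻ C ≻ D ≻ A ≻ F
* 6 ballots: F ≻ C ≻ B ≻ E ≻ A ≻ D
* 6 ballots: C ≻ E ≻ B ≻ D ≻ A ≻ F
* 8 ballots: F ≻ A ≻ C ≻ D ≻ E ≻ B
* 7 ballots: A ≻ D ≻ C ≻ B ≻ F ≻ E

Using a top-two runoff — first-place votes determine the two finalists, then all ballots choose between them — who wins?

Round 1 first-place votes: A 7, B 6, C 6, D 0, E 0, F 14. F and A advance.
Runoff: F is ranked above A on 14 ballots, A above F on 19.

A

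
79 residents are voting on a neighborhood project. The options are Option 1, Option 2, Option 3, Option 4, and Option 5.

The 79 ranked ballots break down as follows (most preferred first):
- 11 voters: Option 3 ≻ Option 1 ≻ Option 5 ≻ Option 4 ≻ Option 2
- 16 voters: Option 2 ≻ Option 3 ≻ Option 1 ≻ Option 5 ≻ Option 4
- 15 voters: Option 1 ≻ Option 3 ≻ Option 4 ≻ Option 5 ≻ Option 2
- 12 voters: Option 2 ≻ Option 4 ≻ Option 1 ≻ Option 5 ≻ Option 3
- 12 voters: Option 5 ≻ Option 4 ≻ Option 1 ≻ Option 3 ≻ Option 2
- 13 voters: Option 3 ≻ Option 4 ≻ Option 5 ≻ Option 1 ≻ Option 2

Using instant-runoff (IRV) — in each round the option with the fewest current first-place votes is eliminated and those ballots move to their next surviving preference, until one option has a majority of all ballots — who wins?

Round 1: Option 1 15, Option 2 28, Option 3 24, Option 4 0, Option 5 12. Option 4 eliminated.
Round 2: Option 1 15, Option 2 28, Option 3 24, Option 5 12. Option 5 eliminated.
Round 3: Option 1 27, Option 2 28, Option 3 24. Option 3 eliminated.
Round 4: Option 1 51, Option 2 28. Option 1 has a majority (≥40).

Option 1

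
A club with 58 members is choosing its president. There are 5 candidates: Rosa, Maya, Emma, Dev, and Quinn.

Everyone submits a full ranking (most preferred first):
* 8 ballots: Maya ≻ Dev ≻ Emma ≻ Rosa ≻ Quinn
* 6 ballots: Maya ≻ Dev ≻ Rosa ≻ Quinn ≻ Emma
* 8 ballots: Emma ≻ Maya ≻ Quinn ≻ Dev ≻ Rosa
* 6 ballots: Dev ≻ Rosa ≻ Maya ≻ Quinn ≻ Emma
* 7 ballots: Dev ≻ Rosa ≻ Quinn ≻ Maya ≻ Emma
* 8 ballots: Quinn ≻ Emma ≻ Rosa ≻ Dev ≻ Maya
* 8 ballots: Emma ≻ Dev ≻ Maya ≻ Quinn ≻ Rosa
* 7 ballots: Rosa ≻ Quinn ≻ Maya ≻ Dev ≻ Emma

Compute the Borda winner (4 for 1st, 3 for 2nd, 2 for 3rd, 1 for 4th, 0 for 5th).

Rosa: 8×1 + 6×2 + 8×0 + 6×3 + 7×3 + 8×2 + 8×0 + 7×4 = 103
Maya: 8×4 + 6×4 + 8×3 + 6×2 + 7×1 + 8×0 + 8×2 + 7×2 = 129
Emma: 8×2 + 6×0 + 8×4 + 6×0 + 7×0 + 8×3 + 8×4 + 7×0 = 104
Dev: 8×3 + 6×3 + 8×1 + 6×4 + 7×4 + 8×1 + 8×3 + 7×1 = 141
Quinn: 8×0 + 6×1 + 8×2 + 6×1 + 7×2 + 8×4 + 8×1 + 7×3 = 103

Dev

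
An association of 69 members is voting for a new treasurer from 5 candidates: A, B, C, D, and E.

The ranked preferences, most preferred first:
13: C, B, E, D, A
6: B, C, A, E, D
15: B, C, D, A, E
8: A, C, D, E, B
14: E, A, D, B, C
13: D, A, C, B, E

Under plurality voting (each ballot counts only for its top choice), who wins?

B

First-place votes: A 8, B 21, C 13, D 13, E 14.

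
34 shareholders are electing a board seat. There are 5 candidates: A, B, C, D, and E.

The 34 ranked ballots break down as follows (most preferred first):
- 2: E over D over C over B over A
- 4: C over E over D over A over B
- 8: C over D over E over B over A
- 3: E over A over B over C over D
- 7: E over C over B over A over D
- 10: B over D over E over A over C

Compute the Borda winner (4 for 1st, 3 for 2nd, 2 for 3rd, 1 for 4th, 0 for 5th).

A: 2×0 + 4×1 + 8×0 + 3×3 + 7×1 + 10×1 = 30
B: 2×1 + 4×0 + 8×1 + 3×2 + 7×2 + 10×4 = 70
C: 2×2 + 4×4 + 8×4 + 3×1 + 7×3 + 10×0 = 76
D: 2×3 + 4×2 + 8×3 + 3×0 + 7×0 + 10×3 = 68
E: 2×4 + 4×3 + 8×2 + 3×4 + 7×4 + 10×2 = 96

E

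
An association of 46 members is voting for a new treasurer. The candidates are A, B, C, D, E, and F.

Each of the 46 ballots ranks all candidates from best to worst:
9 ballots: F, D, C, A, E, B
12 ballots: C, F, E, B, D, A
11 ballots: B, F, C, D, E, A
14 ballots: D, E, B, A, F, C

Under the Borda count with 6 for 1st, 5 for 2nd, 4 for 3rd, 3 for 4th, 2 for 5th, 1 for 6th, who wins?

A: 9×3 + 12×1 + 11×1 + 14×3 = 92
B: 9×1 + 12×3 + 11×6 + 14×4 = 167
C: 9×4 + 12×6 + 11×4 + 14×1 = 166
D: 9×5 + 12×2 + 11×3 + 14×6 = 186
E: 9×2 + 12×4 + 11×2 + 14×5 = 158
F: 9×6 + 12×5 + 11×5 + 14×2 = 197

F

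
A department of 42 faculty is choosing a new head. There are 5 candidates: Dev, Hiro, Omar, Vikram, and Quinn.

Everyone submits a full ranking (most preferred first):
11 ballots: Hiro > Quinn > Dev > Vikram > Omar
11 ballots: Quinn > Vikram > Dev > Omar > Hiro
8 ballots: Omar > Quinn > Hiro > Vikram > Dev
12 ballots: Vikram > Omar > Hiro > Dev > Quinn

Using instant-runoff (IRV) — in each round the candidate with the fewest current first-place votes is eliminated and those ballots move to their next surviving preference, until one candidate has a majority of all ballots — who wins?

Round 1: Dev 0, Hiro 11, Omar 8, Vikram 12, Quinn 11. Dev eliminated.
Round 2: Hiro 11, Omar 8, Vikram 12, Quinn 11. Omar eliminated.
Round 3: Hiro 11, Vikram 12, Quinn 19. Hiro eliminated.
Round 4: Vikram 12, Quinn 30. Quinn has a majority (≥22).

Quinn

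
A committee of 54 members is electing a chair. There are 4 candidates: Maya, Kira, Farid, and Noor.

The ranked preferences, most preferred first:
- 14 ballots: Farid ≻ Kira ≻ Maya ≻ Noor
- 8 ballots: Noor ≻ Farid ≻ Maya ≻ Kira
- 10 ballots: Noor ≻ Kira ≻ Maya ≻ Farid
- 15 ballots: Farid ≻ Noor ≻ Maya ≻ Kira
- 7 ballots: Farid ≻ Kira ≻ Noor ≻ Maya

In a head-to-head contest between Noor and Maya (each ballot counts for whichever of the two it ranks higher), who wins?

Noor

Noor is ranked above Maya on 40 ballots; Maya above Noor on 14.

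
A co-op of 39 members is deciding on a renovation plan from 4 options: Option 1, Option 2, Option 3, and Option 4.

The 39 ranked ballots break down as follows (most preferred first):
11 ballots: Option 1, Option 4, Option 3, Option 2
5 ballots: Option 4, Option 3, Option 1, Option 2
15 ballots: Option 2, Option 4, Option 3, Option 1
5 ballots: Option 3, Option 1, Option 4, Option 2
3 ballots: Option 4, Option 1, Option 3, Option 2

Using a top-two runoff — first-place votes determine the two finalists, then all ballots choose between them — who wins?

Option 1

Round 1 first-place votes: Option 1 11, Option 2 15, Option 3 5, Option 4 8. Option 2 and Option 1 advance.
Runoff: Option 2 is ranked above Option 1 on 15 ballots, Option 1 above Option 2 on 24.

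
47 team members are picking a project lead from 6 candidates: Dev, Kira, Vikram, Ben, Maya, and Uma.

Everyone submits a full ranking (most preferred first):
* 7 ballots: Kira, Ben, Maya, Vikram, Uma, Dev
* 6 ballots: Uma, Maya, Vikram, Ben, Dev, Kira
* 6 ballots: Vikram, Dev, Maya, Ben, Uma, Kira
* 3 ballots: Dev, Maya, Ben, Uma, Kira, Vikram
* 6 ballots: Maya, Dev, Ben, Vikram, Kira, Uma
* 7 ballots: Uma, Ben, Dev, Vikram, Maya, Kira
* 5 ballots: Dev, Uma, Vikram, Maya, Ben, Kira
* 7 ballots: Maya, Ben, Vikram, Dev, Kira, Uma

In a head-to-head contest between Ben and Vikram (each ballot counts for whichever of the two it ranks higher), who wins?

Ben

Ben is ranked above Vikram on 30 ballots; Vikram above Ben on 17.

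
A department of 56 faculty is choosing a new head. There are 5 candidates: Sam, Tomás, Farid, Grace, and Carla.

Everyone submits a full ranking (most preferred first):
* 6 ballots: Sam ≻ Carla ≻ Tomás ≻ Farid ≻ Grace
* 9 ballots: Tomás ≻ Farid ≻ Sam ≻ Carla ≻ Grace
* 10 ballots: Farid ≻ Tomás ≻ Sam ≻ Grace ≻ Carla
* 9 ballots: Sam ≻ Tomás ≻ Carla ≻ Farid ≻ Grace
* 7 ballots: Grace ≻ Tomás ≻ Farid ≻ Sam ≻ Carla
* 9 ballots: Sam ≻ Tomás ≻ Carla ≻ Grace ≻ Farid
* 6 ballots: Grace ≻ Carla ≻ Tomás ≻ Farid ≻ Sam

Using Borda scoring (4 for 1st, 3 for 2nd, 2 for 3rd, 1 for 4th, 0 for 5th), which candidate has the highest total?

Tomás

Sam: 6×4 + 9×2 + 10×2 + 9×4 + 7×1 + 9×4 + 6×0 = 141
Tomás: 6×2 + 9×4 + 10×3 + 9×3 + 7×3 + 9×3 + 6×2 = 165
Farid: 6×1 + 9×3 + 10×4 + 9×1 + 7×2 + 9×0 + 6×1 = 102
Grace: 6×0 + 9×0 + 10×1 + 9×0 + 7×4 + 9×1 + 6×4 = 71
Carla: 6×3 + 9×1 + 10×0 + 9×2 + 7×0 + 9×2 + 6×3 = 81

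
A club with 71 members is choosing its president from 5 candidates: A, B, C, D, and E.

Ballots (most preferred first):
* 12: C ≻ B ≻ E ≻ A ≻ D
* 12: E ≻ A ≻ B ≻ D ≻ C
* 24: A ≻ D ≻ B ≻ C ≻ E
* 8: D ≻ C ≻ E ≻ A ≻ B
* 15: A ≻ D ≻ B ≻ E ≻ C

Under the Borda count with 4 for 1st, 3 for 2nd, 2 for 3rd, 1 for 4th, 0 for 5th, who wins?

A: 12×1 + 12×3 + 24×4 + 8×1 + 15×4 = 212
B: 12×3 + 12×2 + 24×2 + 8×0 + 15×2 = 138
C: 12×4 + 12×0 + 24×1 + 8×3 + 15×0 = 96
D: 12×0 + 12×1 + 24×3 + 8×4 + 15×3 = 161
E: 12×2 + 12×4 + 24×0 + 8×2 + 15×1 = 103

A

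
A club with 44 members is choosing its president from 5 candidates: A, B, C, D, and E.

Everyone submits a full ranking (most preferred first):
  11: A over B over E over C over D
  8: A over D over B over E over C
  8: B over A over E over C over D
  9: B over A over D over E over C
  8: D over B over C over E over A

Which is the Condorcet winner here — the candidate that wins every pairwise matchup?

B

B vs A: 25–19
B vs C: 44–0
B vs D: 28–16
B vs E: 44–0
B beats every other candidate.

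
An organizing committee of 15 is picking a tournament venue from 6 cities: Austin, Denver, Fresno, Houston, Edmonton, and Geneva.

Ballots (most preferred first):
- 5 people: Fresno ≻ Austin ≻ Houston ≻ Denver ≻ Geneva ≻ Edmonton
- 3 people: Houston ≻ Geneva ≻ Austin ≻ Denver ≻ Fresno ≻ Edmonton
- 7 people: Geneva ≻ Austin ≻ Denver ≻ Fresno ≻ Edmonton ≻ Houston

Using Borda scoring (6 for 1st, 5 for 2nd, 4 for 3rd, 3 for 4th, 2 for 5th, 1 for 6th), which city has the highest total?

Austin

Austin: 5×5 + 3×4 + 7×5 = 72
Denver: 5×3 + 3×3 + 7×4 = 52
Fresno: 5×6 + 3×2 + 7×3 = 57
Houston: 5×4 + 3×6 + 7×1 = 45
Edmonton: 5×1 + 3×1 + 7×2 = 22
Geneva: 5×2 + 3×5 + 7×6 = 67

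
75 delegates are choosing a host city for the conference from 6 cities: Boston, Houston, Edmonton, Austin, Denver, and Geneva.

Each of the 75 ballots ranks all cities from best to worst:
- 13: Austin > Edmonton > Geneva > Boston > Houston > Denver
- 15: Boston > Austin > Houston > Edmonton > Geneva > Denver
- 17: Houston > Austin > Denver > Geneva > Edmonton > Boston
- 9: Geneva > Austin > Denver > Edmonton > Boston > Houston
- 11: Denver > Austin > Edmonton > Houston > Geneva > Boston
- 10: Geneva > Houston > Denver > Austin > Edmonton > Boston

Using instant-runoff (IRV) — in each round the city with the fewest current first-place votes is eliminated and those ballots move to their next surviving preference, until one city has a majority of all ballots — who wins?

Austin

Round 1: Boston 15, Houston 17, Edmonton 0, Austin 13, Denver 11, Geneva 19. Edmonton eliminated.
Round 2: Boston 15, Houston 17, Austin 13, Denver 11, Geneva 19. Denver eliminated.
Round 3: Boston 15, Houston 17, Austin 24, Geneva 19. Boston eliminated.
Round 4: Houston 17, Austin 39, Geneva 19. Austin has a majority (≥38).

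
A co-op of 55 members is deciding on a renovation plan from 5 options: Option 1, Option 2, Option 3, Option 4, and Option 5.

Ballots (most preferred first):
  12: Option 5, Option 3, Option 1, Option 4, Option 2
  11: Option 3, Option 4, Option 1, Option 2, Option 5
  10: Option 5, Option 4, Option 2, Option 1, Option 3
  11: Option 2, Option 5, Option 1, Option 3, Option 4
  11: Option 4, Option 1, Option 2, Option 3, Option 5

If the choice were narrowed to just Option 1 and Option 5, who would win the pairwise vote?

Option 5

Option 1 is ranked above Option 5 on 22 ballots; Option 5 above Option 1 on 33.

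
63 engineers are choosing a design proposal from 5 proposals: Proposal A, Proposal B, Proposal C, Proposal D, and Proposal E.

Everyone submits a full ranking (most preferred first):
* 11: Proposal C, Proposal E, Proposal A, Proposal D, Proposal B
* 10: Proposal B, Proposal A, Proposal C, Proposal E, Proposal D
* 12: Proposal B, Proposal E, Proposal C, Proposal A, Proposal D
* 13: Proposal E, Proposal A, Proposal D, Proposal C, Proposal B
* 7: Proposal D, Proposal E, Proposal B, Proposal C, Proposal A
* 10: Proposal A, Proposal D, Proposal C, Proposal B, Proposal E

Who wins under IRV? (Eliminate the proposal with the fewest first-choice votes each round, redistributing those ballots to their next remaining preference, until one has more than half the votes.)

Proposal C

Round 1: Proposal A 10, Proposal B 22, Proposal C 11, Proposal D 7, Proposal E 13. Proposal D eliminated.
Round 2: Proposal A 10, Proposal B 22, Proposal C 11, Proposal E 20. Proposal A eliminated.
Round 3: Proposal B 22, Proposal C 21, Proposal E 20. Proposal E eliminated.
Round 4: Proposal B 29, Proposal C 34. Proposal C has a majority (≥32).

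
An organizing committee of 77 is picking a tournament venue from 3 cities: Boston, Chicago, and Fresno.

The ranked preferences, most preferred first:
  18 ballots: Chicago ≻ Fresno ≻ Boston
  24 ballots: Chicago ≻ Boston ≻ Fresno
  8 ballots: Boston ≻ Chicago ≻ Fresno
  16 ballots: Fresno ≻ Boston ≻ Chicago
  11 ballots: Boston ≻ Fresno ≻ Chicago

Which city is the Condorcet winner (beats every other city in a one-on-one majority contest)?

Chicago

Chicago vs Boston: 42–35
Chicago vs Fresno: 50–27
Chicago beats every other city.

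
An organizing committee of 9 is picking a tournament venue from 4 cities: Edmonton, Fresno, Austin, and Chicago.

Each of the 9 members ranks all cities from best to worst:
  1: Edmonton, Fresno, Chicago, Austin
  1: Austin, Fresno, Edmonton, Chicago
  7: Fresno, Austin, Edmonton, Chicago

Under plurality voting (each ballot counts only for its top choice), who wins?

Fresno

First-place votes: Edmonton 1, Fresno 7, Austin 1, Chicago 0.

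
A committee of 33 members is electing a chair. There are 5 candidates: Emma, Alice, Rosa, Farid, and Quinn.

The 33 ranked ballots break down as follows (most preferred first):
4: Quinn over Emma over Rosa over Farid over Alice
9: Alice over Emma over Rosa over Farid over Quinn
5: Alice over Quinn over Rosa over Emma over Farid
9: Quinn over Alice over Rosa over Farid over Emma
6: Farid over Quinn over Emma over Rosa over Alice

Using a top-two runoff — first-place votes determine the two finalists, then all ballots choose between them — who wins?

Round 1 first-place votes: Emma 0, Alice 14, Rosa 0, Farid 6, Quinn 13. Alice and Quinn advance.
Runoff: Alice is ranked above Quinn on 14 ballots, Quinn above Alice on 19.

Quinn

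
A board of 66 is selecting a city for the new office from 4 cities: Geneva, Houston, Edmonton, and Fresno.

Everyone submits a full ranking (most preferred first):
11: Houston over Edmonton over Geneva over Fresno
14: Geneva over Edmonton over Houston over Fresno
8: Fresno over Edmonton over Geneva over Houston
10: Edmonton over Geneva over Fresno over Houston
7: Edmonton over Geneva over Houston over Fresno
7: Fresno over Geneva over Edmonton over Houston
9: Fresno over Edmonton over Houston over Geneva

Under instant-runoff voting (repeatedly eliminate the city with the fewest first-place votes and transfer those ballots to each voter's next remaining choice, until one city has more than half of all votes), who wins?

Edmonton

Round 1: Geneva 14, Houston 11, Edmonton 17, Fresno 24. Houston eliminated.
Round 2: Geneva 14, Edmonton 28, Fresno 24. Geneva eliminated.
Round 3: Edmonton 42, Fresno 24. Edmonton has a majority (≥34).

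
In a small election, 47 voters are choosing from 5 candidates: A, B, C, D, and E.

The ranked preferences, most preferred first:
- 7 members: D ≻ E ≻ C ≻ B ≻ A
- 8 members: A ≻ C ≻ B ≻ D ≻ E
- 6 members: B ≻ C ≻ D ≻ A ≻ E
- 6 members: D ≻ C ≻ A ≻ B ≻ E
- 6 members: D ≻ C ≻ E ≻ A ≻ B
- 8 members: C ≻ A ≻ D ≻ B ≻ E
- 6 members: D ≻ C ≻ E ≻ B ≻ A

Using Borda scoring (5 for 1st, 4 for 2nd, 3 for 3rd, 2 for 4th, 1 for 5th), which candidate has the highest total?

A: 7×1 + 8×5 + 6×2 + 6×3 + 6×2 + 8×4 + 6×1 = 127
B: 7×2 + 8×3 + 6×5 + 6×2 + 6×1 + 8×2 + 6×2 = 114
C: 7×3 + 8×4 + 6×4 + 6×4 + 6×4 + 8×5 + 6×4 = 189
D: 7×5 + 8×2 + 6×3 + 6×5 + 6×5 + 8×3 + 6×5 = 183
E: 7×4 + 8×1 + 6×1 + 6×1 + 6×3 + 8×1 + 6×3 = 92

C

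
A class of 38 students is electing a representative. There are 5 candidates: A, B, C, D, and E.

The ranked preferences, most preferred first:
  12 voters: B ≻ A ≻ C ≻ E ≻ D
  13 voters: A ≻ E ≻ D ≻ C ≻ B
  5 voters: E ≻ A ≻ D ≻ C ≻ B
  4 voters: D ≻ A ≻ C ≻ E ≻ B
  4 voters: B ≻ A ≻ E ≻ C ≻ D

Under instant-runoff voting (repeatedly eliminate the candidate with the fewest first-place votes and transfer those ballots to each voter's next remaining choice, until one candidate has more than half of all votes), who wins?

A

Round 1: A 13, B 16, C 0, D 4, E 5. C eliminated.
Round 2: A 13, B 16, D 4, E 5. D eliminated.
Round 3: A 17, B 16, E 5. E eliminated.
Round 4: A 22, B 16. A has a majority (≥20).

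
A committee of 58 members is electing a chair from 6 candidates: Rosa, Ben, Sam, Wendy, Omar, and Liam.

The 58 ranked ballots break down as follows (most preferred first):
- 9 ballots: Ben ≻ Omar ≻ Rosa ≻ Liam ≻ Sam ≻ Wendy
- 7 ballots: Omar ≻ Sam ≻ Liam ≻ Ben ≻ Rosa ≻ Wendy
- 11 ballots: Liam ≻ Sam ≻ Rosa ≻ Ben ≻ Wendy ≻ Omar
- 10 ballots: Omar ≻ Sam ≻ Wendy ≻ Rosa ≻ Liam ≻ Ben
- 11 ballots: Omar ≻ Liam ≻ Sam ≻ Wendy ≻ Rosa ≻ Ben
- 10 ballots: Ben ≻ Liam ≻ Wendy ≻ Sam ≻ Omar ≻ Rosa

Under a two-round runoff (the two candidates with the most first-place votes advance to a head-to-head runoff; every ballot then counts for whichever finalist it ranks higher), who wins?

Ben

Round 1 first-place votes: Rosa 0, Ben 19, Sam 0, Wendy 0, Omar 28, Liam 11. Omar and Ben advance.
Runoff: Omar is ranked above Ben on 28 ballots, Ben above Omar on 30.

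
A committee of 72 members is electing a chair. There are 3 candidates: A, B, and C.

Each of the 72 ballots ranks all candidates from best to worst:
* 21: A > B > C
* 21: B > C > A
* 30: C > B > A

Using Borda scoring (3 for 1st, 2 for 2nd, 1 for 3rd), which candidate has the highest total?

B

A: 21×3 + 21×1 + 30×1 = 114
B: 21×2 + 21×3 + 30×2 = 165
C: 21×1 + 21×2 + 30×3 = 153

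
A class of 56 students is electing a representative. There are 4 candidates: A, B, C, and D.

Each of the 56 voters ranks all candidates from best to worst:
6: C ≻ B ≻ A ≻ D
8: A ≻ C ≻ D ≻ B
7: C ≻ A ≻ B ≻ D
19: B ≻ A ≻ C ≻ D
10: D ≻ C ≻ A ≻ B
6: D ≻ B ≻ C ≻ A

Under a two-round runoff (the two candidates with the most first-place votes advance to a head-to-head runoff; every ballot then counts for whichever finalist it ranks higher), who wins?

B

Round 1 first-place votes: A 8, B 19, C 13, D 16. B and D advance.
Runoff: B is ranked above D on 32 ballots, D above B on 24.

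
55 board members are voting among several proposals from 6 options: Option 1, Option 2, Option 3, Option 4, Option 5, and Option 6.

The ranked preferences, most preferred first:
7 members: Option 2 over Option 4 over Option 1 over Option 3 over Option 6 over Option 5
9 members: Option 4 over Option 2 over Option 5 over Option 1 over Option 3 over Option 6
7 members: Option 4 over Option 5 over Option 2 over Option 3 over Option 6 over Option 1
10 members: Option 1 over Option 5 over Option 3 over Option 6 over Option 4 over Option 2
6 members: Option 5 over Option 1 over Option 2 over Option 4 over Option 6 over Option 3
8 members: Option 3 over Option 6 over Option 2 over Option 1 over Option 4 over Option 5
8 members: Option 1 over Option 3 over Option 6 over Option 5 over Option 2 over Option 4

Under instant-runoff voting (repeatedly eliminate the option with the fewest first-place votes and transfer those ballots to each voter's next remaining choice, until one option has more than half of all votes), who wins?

Option 1

Round 1: Option 1 18, Option 2 7, Option 3 8, Option 4 16, Option 5 6, Option 6 0. Option 6 eliminated.
Round 2: Option 1 18, Option 2 7, Option 3 8, Option 4 16, Option 5 6. Option 5 eliminated.
Round 3: Option 1 24, Option 2 7, Option 3 8, Option 4 16. Option 2 eliminated.
Round 4: Option 1 24, Option 3 8, Option 4 23. Option 3 eliminated.
Round 5: Option 1 32, Option 4 23. Option 1 has a majority (≥28).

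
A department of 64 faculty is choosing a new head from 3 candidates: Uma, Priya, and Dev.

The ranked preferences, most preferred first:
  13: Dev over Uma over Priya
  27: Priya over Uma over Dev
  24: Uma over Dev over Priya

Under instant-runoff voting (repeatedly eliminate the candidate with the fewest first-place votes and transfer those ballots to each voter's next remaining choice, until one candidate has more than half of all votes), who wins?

Round 1: Uma 24, Priya 27, Dev 13. Dev eliminated.
Round 2: Uma 37, Priya 27. Uma has a majority (≥33).

Uma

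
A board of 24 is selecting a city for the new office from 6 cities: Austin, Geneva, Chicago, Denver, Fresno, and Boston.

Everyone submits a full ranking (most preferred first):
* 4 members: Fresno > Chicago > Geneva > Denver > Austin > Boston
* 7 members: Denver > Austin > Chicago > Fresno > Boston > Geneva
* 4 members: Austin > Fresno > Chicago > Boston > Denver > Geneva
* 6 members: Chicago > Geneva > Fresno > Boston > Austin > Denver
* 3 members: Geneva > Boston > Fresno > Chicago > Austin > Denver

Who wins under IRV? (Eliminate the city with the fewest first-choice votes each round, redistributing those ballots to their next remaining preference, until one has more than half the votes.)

Round 1: Austin 4, Geneva 3, Chicago 6, Denver 7, Fresno 4, Boston 0. Boston eliminated.
Round 2: Austin 4, Geneva 3, Chicago 6, Denver 7, Fresno 4. Geneva eliminated.
Round 3: Austin 4, Chicago 6, Denver 7, Fresno 7. Austin eliminated.
Round 4: Chicago 6, Denver 7, Fresno 11. Chicago eliminated.
Round 5: Denver 7, Fresno 17. Fresno has a majority (≥13).

Fresno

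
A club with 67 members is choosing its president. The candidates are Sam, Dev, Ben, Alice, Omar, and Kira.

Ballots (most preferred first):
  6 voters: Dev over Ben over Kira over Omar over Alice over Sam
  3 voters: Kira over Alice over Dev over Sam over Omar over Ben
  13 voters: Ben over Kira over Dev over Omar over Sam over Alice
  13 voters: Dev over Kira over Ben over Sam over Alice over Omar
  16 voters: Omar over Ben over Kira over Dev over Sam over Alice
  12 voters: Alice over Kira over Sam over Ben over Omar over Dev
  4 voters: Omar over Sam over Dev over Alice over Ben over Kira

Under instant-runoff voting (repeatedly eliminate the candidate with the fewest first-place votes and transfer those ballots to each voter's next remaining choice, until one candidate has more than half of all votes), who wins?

Dev

Round 1: Sam 0, Dev 19, Ben 13, Alice 12, Omar 20, Kira 3. Sam eliminated.
Round 2: Dev 19, Ben 13, Alice 12, Omar 20, Kira 3. Kira eliminated.
Round 3: Dev 19, Ben 13, Alice 15, Omar 20. Ben eliminated.
Round 4: Dev 32, Alice 15, Omar 20. Alice eliminated.
Round 5: Dev 35, Omar 32. Dev has a majority (≥34).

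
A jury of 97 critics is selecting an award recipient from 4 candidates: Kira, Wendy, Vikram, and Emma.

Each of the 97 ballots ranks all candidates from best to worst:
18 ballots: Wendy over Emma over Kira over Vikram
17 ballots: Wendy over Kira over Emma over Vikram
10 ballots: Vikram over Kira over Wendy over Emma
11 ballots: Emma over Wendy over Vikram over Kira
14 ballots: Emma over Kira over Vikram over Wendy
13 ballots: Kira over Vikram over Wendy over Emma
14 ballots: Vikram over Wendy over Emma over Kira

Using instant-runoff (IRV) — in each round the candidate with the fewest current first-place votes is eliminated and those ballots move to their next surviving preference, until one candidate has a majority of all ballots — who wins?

Round 1: Kira 13, Wendy 35, Vikram 24, Emma 25. Kira eliminated.
Round 2: Wendy 35, Vikram 37, Emma 25. Emma eliminated.
Round 3: Wendy 46, Vikram 51. Vikram has a majority (≥49).

Vikram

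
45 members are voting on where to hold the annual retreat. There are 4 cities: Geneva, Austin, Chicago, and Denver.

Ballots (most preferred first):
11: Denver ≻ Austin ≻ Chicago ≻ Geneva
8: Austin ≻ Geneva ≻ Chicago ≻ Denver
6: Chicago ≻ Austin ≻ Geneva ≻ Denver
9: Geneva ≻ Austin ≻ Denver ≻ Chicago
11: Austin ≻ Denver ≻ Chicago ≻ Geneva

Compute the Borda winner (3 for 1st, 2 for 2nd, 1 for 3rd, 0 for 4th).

Geneva: 11×0 + 8×2 + 6×1 + 9×3 + 11×0 = 49
Austin: 11×2 + 8×3 + 6×2 + 9×2 + 11×3 = 109
Chicago: 11×1 + 8×1 + 6×3 + 9×0 + 11×1 = 48
Denver: 11×3 + 8×0 + 6×0 + 9×1 + 11×2 = 64

Austin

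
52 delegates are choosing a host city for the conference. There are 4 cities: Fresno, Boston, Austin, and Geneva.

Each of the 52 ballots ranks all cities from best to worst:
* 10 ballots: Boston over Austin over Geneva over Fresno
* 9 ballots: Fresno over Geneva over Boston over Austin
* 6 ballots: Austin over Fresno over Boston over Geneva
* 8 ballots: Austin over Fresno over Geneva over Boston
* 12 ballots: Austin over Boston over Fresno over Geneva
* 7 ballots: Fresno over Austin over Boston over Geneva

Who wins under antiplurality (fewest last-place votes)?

Last-place votes: Fresno 10, Boston 8, Austin 9, Geneva 25.

Boston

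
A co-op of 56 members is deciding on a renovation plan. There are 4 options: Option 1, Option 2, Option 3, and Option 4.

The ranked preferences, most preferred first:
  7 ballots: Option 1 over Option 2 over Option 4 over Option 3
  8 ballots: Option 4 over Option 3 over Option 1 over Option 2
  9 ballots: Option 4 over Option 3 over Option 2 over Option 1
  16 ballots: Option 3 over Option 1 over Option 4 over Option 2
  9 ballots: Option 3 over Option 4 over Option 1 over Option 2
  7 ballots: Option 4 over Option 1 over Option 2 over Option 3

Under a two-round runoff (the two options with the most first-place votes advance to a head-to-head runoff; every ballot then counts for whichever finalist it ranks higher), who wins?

Option 4

Round 1 first-place votes: Option 1 7, Option 2 0, Option 3 25, Option 4 24. Option 3 and Option 4 advance.
Runoff: Option 3 is ranked above Option 4 on 25 ballots, Option 4 above Option 3 on 31.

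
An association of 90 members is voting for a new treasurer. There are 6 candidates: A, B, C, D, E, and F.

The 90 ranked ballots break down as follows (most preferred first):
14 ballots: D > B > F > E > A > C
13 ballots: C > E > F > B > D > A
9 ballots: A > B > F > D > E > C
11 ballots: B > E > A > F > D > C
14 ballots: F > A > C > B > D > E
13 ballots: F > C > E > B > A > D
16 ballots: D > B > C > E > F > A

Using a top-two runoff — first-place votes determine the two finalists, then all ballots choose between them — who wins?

Round 1 first-place votes: A 9, B 11, C 13, D 30, E 0, F 27. D and F advance.
Runoff: D is ranked above F on 30 ballots, F above D on 60.

F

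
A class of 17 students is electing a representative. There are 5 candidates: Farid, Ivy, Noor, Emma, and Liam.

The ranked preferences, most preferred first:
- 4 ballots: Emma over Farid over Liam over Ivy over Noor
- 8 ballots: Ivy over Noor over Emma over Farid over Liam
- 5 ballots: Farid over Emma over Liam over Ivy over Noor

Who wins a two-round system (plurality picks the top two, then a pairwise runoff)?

Farid

Round 1 first-place votes: Farid 5, Ivy 8, Noor 0, Emma 4, Liam 0. Ivy and Farid advance.
Runoff: Ivy is ranked above Farid on 8 ballots, Farid above Ivy on 9.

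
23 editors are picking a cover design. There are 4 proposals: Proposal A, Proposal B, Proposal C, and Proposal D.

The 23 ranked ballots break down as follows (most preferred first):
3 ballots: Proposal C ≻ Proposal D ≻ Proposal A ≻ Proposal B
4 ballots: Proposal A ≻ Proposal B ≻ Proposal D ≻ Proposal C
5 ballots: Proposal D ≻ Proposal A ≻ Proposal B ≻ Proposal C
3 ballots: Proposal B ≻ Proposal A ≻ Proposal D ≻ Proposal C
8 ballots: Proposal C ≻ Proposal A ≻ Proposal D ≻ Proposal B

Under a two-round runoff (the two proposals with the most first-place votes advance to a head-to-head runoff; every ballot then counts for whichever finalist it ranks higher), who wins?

Proposal D

Round 1 first-place votes: Proposal A 4, Proposal B 3, Proposal C 11, Proposal D 5. Proposal C and Proposal D advance.
Runoff: Proposal C is ranked above Proposal D on 11 ballots, Proposal D above Proposal C on 12.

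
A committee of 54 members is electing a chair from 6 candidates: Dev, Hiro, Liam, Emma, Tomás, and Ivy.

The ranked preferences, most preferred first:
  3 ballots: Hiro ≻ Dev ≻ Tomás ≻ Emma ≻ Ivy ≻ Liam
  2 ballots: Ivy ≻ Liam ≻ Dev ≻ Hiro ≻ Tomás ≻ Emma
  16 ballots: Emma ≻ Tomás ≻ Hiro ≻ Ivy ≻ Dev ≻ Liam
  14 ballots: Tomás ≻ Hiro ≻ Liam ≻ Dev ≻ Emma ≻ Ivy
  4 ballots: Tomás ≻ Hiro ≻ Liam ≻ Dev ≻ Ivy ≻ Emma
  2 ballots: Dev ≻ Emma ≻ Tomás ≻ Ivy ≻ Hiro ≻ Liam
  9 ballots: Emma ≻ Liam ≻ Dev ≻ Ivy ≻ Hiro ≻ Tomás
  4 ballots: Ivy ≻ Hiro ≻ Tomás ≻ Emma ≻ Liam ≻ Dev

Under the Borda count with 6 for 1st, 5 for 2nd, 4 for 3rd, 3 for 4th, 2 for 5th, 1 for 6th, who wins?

Tomás

Dev: 3×5 + 2×4 + 16×2 + 14×3 + 4×3 + 2×6 + 9×4 + 4×1 = 161
Hiro: 3×6 + 2×3 + 16×4 + 14×5 + 4×5 + 2×2 + 9×2 + 4×5 = 220
Liam: 3×1 + 2×5 + 16×1 + 14×4 + 4×4 + 2×1 + 9×5 + 4×2 = 156
Emma: 3×3 + 2×1 + 16×6 + 14×2 + 4×1 + 2×5 + 9×6 + 4×3 = 215
Tomás: 3×4 + 2×2 + 16×5 + 14×6 + 4×6 + 2×4 + 9×1 + 4×4 = 237
Ivy: 3×2 + 2×6 + 16×3 + 14×1 + 4×2 + 2×3 + 9×3 + 4×6 = 145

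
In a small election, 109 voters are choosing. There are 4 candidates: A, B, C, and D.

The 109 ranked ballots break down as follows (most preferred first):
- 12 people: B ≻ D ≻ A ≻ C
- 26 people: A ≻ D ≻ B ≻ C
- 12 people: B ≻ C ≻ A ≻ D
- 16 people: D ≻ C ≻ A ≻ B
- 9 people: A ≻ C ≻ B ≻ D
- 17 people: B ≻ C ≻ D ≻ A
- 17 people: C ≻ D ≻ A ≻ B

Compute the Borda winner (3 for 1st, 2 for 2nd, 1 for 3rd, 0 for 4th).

A: 12×1 + 26×3 + 12×1 + 16×1 + 9×3 + 17×0 + 17×1 = 162
B: 12×3 + 26×1 + 12×3 + 16×0 + 9×1 + 17×3 + 17×0 = 158
C: 12×0 + 26×0 + 12×2 + 16×2 + 9×2 + 17×2 + 17×3 = 159
D: 12×2 + 26×2 + 12×0 + 16×3 + 9×0 + 17×1 + 17×2 = 175

D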